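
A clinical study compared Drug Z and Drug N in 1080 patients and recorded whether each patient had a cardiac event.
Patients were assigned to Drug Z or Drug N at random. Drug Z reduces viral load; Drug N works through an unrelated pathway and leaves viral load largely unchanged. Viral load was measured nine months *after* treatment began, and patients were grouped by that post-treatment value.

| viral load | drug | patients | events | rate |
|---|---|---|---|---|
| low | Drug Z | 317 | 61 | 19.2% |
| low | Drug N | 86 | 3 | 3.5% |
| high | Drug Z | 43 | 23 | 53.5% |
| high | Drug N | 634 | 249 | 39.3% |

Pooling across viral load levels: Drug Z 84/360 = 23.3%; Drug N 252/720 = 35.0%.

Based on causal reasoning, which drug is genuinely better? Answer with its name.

Drug Z

Viral load is recorded after the drug and is itself shifted by it — it sits on the causal path from drug to outcome. Conditioning on a mediator would strip out part of the effect we want; the pooled comparison gives the total causal effect.
Pooled: Drug Z 23.3% vs Drug N 35.0%; Drug Z is lower overall.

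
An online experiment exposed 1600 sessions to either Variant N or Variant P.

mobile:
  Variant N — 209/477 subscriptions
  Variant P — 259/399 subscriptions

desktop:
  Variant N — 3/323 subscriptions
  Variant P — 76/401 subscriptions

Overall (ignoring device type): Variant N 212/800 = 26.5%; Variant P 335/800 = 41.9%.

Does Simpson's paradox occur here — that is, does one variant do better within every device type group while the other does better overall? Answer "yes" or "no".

no

Within each device type level (mobile 43.8% vs 64.9%; desktop 0.9% vs 19.0%), Variant P has the higher rate every time. Pooled: 26.5% vs 41.9% — Variant P has the higher rate overall. They agree.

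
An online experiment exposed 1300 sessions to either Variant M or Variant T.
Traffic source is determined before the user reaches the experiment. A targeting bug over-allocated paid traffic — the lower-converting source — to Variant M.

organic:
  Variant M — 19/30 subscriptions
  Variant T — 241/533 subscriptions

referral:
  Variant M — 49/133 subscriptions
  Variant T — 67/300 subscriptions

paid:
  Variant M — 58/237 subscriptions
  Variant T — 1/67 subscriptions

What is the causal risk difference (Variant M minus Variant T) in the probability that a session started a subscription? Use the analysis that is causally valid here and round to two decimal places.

+0.18

The stratified and pooled comparisons disagree (Variant M wins within each traffic source; Variant T wins overall), so the answer turns on the causal role of traffic source.
Traffic source is set before the variant has any effect — it is not caused by the variant — and it independently drives the outcome. That makes it a confounder, so the causal comparison is within traffic source levels.
Adjusting over the population distribution of traffic source: 0.433·(0.633−0.452) + 0.333·(0.368−0.223) + 0.234·(0.245−0.015) = +0.181.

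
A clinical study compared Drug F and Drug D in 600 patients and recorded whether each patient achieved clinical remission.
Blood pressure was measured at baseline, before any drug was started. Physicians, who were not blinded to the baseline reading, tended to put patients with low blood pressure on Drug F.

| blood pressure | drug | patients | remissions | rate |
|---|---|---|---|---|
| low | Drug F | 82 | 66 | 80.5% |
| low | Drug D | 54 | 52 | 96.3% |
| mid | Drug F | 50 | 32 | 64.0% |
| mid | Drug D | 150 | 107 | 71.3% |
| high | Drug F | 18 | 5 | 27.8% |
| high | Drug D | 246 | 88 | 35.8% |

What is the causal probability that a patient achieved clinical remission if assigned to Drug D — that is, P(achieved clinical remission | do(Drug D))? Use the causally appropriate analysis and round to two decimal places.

Blood pressure differs across drugs for reasons unrelated to any effect of the drug itself, and it separately predicts the outcome — a classic confounder. We must compare within blood pressure levels.
Standardising Drug D to the population blood pressure mix: 0.227·52/54 + 0.333·107/150 + 0.440·88/246 = 0.613.

0.61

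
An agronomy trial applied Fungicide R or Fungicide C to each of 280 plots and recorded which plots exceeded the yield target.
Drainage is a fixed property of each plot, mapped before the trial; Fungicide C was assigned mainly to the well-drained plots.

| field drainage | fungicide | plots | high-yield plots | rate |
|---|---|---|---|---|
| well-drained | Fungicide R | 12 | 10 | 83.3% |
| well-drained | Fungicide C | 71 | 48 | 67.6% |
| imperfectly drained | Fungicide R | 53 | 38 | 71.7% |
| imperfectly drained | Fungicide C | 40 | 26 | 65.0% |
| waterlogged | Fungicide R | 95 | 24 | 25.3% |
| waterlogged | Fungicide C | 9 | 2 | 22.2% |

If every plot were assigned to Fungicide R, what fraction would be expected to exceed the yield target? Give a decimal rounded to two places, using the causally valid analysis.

The field drainage-specific comparison favours Fungicide R throughout, but the pooled figures favour Fungicide C. The question is whether to condition on field drainage.
Here field drainage is a common cause — it drives both which fungicide a case falls under and the outcome. The crude comparison mixes populations; the stratum-specific rates are the causally relevant ones.
Standardising Fungicide R to the population field drainage mix: 0.296·10/12 + 0.332·38/53 + 0.371·24/95 = 0.579.

0.58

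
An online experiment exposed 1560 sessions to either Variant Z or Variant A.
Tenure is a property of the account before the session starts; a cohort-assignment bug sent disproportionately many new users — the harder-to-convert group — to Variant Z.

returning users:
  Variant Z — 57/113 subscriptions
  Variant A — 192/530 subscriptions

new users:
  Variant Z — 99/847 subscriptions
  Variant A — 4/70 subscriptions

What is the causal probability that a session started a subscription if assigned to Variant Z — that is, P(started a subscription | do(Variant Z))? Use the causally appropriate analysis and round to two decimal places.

0.28

The imbalance in user tenure arose from how sessions were allocated, not from anything the variant did; and user tenure independently affects the outcome. The pooled gap is confounded — condition on user tenure.
Standardising Variant Z to the population user tenure mix: 0.412·57/113 + 0.588·99/847 = 0.277.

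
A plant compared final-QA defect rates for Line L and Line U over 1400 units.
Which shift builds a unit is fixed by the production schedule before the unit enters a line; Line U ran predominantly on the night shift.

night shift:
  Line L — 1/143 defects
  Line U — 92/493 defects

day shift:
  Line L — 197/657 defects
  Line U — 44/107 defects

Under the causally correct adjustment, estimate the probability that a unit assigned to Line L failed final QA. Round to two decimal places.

The imbalance in shift arose from how units were allocated, not from anything the line did; and shift independently affects the outcome. The pooled gap is confounded — condition on shift.
Standardising Line L to the population shift mix: 0.454·1/143 + 0.546·197/657 = 0.167.

0.17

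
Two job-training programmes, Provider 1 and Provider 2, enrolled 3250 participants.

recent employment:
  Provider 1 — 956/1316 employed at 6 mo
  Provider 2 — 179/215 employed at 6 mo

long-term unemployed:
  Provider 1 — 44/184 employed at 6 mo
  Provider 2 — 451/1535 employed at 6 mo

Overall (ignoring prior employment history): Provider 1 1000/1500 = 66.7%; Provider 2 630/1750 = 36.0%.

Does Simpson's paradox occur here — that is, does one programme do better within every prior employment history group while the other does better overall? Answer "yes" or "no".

Within each prior employment history level (recent employment 72.6% vs 83.3%; long-term unemployed 23.9% vs 29.4%), Provider 2 has the higher rate every time. Pooled: 66.7% vs 36.0% — Provider 1 has the higher rate overall. The two comparisons disagree.

yes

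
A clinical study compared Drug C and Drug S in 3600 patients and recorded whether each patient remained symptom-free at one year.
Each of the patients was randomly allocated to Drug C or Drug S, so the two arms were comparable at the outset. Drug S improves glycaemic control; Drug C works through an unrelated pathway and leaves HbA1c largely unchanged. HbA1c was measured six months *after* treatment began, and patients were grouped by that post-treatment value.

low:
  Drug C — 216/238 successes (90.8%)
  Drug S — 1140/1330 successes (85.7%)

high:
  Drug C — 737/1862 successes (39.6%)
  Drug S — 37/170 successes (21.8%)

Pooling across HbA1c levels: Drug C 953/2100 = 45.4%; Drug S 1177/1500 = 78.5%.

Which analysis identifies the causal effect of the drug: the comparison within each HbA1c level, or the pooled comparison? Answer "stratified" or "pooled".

pooled

Stratifying would compare drugs among patients the drugs themselves sorted into HbA1c groups — a form of selection on an intermediate. The unconditioned pooled rates give the total causal effect.
Pooled: Drug C 45.4% vs Drug S 78.5%; Drug S is higher overall.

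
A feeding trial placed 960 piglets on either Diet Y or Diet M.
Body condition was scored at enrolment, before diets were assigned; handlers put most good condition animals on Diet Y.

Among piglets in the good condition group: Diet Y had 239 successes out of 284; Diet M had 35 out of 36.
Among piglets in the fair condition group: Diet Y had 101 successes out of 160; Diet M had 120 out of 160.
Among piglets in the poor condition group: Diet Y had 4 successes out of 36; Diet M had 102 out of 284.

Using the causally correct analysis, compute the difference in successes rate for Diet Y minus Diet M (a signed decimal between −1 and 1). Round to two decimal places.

Starting body condition differs across diets for reasons unrelated to any effect of the diet itself, and it separately predicts the outcome — a classic confounder. We must compare within starting body condition levels.
Adjusting over the population distribution of starting body condition: 0.333·(0.842−0.972) + 0.333·(0.631−0.750) + 0.333·(0.111−0.359) = -0.166.

-0.17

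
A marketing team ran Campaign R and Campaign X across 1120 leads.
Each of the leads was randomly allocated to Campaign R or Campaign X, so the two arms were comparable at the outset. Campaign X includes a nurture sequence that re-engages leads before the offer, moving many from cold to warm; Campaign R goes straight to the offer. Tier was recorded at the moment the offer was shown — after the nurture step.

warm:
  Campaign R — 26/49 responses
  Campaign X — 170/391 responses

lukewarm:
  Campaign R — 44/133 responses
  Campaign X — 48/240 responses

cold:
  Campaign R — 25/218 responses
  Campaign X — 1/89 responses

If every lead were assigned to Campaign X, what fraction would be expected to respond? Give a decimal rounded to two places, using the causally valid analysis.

The stratified and pooled comparisons disagree (Campaign R wins within each engagement tier; Campaign X wins overall), so the answer turns on the causal role of engagement tier.
The distribution of engagement tier is itself part of what the campaign does — it is an intermediate outcome. Holding it fixed would remove that part of the effect; the total effect is the pooled difference.
So P(outcome | do(Campaign X)) is just the pooled rate for Campaign X: 219/720 = 0.304.

0.30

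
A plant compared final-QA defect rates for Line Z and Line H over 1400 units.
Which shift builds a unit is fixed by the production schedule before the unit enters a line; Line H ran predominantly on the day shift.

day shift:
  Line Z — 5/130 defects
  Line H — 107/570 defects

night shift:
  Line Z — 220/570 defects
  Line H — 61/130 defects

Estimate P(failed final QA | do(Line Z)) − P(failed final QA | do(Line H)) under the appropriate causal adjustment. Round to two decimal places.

Within every shift level Line Z has the lower rate, yet pooled Line H does — Simpson's reversal.
Shift differs across lines for reasons unrelated to any effect of the line itself, and it separately predicts the outcome — a classic confounder. We must compare within shift levels.
Adjusting over the population distribution of shift: 0.500·(0.038−0.188) + 0.500·(0.386−0.469) = -0.116.

-0.12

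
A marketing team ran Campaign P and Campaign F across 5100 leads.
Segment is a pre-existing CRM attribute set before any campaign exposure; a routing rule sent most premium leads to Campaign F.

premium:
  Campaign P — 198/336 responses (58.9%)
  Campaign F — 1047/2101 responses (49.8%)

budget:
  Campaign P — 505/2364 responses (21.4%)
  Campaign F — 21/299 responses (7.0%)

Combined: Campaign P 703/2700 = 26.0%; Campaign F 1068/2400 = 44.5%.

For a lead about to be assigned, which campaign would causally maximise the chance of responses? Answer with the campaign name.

Campaign P

Customer segment satisfies the back-door criterion: it is not a descendant of the campaign, and it blocks the spurious path from campaign to outcome. Adjusting for it (i.e., using the within-customer segment rates) gives the causal effect.
Within each level — premium: 58.9% vs 49.8%; budget: 21.4% vs 7.0% — Campaign P is higher every time.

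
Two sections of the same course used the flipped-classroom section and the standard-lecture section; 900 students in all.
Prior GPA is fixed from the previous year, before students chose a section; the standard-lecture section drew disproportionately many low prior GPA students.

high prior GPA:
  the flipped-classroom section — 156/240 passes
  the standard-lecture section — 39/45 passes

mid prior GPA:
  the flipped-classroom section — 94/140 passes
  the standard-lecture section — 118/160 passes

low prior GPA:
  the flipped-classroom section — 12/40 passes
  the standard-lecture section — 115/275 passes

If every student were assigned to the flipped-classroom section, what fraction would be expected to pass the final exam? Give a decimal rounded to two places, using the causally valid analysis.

0.53

Prior GPA band differs across teaching methods for reasons unrelated to any effect of the teaching method itself, and it separately predicts the outcome — a classic confounder. We must compare within prior GPA band levels.
Standardising the flipped-classroom section to the population prior GPA band mix: 0.317·156/240 + 0.333·94/140 + 0.350·12/40 = 0.535.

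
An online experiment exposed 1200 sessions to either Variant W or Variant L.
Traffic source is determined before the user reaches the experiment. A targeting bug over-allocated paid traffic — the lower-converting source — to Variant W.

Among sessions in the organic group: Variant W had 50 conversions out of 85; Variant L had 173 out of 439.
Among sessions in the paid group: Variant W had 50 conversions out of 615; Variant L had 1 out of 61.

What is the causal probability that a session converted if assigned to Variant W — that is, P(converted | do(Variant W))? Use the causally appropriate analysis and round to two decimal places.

The traffic source-specific comparison favours Variant W throughout, but the pooled figures favour Variant L. The question is whether to condition on traffic source.
Traffic source satisfies the back-door criterion: it is not a descendant of the variant, and it blocks the spurious path from variant to outcome. Adjusting for it (i.e., using the within-traffic source rates) gives the causal effect.
Standardising Variant W to the population traffic source mix: 0.437·50/85 + 0.563·50/615 = 0.303.

0.30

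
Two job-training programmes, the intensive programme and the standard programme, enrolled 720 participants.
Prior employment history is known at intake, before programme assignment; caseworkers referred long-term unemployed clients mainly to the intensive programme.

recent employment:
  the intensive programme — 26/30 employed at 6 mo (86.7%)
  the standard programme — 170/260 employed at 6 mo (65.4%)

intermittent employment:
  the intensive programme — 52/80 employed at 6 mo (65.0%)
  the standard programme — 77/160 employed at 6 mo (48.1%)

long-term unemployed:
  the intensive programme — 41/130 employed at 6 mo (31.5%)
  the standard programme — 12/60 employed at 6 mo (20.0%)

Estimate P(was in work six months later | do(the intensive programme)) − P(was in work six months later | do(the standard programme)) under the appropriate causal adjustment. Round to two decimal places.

The prior employment history-specific comparison favours the intensive programme throughout, but the pooled figures favour the standard programme. The question is whether to condition on prior employment history.
Nothing the programme does changes prior employment history; the imbalance is an allocation artefact. With prior employment history also predicting the outcome, the pooled figure is confounded, and the within-stratum comparison is the causal one.
Adjusting over the population distribution of prior employment history: 0.403·(0.867−0.654) + 0.333·(0.650−0.481) + 0.264·(0.315−0.200) = +0.172.

+0.17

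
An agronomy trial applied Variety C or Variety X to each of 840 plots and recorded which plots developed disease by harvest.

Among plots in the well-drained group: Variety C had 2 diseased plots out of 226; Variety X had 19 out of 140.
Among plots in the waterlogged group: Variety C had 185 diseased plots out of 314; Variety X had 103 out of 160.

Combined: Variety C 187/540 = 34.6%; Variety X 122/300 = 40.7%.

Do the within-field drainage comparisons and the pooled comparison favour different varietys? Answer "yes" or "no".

no

Within each field drainage level (well-drained 0.9% vs 13.6%; waterlogged 58.9% vs 64.4%), Variety C has the lower rate every time. Pooled: 34.6% vs 40.7% — Variety C has the lower rate overall. They agree.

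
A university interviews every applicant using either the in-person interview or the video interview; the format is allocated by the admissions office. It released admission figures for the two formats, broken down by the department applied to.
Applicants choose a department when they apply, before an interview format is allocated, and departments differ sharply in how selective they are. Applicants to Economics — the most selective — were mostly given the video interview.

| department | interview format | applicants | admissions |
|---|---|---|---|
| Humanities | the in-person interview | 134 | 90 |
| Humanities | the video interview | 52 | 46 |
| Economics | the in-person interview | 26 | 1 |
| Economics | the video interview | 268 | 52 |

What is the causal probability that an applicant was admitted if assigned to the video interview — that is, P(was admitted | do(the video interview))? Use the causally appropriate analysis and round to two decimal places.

0.46

The department-specific comparison favours the video interview throughout, but the pooled figures favour the in-person interview. The question is whether to condition on department.
The imbalance in department arose from how applicants were allocated, not from anything the interview format did; and department independently affects the outcome. The pooled gap is confounded — condition on department.
Standardising the video interview to the population department mix: 0.388·46/52 + 0.613·52/268 = 0.462.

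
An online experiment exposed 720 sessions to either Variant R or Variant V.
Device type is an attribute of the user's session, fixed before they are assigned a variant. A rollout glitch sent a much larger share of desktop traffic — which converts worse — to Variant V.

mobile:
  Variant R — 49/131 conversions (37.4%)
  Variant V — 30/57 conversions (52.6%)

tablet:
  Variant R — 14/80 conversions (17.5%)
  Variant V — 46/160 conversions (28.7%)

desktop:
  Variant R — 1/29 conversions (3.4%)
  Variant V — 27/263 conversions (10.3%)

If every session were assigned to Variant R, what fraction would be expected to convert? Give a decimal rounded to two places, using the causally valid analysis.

The stratified and pooled comparisons disagree (Variant V wins within each device type; Variant R wins overall), so the answer turns on the causal role of device type.
The imbalance in device type arose from how sessions were allocated, not from anything the variant did; and device type independently affects the outcome. The pooled gap is confounded — condition on device type.
Standardising Variant R to the population device type mix: 0.261·49/131 + 0.333·14/80 + 0.406·1/29 = 0.170.

0.17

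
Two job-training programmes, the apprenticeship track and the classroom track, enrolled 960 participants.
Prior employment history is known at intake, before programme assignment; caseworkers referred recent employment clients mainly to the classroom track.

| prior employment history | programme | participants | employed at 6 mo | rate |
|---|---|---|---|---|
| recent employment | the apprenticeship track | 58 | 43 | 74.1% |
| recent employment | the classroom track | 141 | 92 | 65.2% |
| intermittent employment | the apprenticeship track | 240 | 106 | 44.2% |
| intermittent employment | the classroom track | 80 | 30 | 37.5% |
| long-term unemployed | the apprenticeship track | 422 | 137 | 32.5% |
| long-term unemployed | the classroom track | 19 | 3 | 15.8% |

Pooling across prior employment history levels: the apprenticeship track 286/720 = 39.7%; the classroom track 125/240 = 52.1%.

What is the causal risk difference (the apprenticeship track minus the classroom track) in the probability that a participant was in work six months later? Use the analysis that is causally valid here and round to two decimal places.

+0.12

The stratified and pooled comparisons disagree (the apprenticeship track wins within each prior employment history; the classroom track wins overall), so the answer turns on the causal role of prior employment history.
Since prior employment history is a pre-existing factor (not a product of the programme) and it affects the outcome on its own, it is a confounder. The stratified rates, not the pooled rate, identify the causal effect.
Adjusting over the population distribution of prior employment history: 0.207·(0.741−0.652) + 0.333·(0.442−0.375) + 0.459·(0.325−0.158) = +0.117.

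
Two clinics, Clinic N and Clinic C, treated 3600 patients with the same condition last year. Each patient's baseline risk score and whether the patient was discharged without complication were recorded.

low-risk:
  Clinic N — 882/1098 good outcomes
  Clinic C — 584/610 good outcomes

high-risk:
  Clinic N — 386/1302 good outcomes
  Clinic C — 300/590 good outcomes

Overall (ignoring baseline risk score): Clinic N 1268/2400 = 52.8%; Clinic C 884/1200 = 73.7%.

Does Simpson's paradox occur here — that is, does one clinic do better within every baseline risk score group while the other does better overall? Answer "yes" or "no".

Within each baseline risk score level (low-risk 80.3% vs 95.7%; high-risk 29.6% vs 50.8%), Clinic C has the higher rate every time. Pooled: 52.8% vs 73.7% — Clinic C has the higher rate overall. They agree.

no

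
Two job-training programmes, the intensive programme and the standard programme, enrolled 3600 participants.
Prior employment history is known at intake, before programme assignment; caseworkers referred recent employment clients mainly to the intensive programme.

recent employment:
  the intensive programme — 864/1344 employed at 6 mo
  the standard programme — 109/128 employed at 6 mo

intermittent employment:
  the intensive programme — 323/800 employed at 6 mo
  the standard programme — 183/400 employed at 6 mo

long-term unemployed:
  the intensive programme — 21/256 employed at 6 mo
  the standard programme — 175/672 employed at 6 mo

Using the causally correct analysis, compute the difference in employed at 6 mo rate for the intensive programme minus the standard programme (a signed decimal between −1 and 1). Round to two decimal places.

-0.15

The imbalance in prior employment history arose from how participants were allocated, not from anything the programme did; and prior employment history independently affects the outcome. The pooled gap is confounded — condition on prior employment history.
Adjusting over the population distribution of prior employment history: 0.409·(0.643−0.852) + 0.333·(0.404−0.458) + 0.258·(0.082−0.260) = -0.149.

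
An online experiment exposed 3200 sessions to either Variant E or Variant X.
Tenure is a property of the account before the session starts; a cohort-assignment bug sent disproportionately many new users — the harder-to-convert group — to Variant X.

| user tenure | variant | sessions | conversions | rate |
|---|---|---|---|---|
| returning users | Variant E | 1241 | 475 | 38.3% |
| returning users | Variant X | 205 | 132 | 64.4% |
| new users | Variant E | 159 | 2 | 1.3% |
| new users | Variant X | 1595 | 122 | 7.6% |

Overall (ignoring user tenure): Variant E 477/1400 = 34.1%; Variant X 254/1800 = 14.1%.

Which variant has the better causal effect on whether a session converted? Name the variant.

Variant X

Here user tenure is a common cause — it drives both which variant a case falls under and the outcome. The crude comparison mixes populations; the stratum-specific rates are the causally relevant ones.
Within each level — returning users: 38.3% vs 64.4%; new users: 1.3% vs 7.6% — Variant X is higher every time.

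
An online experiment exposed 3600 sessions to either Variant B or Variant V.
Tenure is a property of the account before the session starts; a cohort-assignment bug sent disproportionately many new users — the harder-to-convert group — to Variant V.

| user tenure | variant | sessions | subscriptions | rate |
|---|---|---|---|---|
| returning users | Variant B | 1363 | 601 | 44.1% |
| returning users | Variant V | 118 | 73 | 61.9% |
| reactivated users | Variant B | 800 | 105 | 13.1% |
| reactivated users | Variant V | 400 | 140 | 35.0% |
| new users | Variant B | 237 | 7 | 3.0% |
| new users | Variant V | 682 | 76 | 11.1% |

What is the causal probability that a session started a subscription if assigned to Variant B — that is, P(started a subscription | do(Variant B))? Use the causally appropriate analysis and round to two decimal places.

User tenure differs across variants for reasons unrelated to any effect of the variant itself, and it separately predicts the outcome — a classic confounder. We must compare within user tenure levels.
Standardising Variant B to the population user tenure mix: 0.411·601/1363 + 0.333·105/800 + 0.255·7/237 = 0.233.

0.23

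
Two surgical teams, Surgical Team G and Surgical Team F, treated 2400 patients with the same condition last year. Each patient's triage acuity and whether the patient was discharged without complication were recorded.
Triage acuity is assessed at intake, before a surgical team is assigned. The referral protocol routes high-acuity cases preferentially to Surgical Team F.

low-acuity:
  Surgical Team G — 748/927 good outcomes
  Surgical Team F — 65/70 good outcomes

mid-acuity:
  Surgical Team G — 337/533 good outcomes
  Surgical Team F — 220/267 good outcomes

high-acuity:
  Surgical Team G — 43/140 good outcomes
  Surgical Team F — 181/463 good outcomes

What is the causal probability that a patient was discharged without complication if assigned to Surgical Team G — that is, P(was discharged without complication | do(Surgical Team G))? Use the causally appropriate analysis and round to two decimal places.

0.62

Since triage acuity is a pre-existing factor (not a product of the surgical team) and it affects the outcome on its own, it is a confounder. The stratified rates, not the pooled rate, identify the causal effect.
Standardising Surgical Team G to the population triage acuity mix: 0.415·748/927 + 0.333·337/533 + 0.251·43/140 = 0.623.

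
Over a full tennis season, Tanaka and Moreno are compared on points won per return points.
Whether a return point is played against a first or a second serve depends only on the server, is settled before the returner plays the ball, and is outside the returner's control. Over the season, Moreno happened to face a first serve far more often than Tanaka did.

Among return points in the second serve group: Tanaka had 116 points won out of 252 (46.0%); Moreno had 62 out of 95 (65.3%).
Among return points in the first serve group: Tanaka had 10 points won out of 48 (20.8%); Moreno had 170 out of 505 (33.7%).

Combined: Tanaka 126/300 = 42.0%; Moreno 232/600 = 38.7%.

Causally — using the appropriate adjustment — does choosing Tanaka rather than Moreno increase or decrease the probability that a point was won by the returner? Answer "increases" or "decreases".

Within every serve type level Moreno has the higher rate, yet pooled Tanaka does — Simpson's reversal.
Here serve type is a common cause — it drives both which player a case falls under and the outcome. The crude comparison mixes populations; the stratum-specific rates are the causally relevant ones.
Within each level — second serve: 46.0% vs 65.3%; first serve: 20.8% vs 33.7% — Moreno is higher every time.

decreases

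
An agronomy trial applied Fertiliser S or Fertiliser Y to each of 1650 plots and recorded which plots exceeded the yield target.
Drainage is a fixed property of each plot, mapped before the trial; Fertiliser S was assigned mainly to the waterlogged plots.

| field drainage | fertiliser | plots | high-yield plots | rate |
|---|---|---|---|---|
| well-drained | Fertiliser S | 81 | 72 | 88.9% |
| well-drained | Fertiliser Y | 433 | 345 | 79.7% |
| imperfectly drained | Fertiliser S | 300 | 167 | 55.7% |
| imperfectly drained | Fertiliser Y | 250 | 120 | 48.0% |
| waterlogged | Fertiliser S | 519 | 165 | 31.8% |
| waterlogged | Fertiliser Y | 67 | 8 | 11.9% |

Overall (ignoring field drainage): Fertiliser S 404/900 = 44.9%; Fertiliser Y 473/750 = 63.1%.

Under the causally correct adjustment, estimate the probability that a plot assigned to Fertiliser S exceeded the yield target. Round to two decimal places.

0.58

Field drainage satisfies the back-door criterion: it is not a descendant of the fertiliser, and it blocks the spurious path from fertiliser to outcome. Adjusting for it (i.e., using the within-field drainage rates) gives the causal effect.
Standardising Fertiliser S to the population field drainage mix: 0.312·72/81 + 0.333·167/300 + 0.355·165/519 = 0.575.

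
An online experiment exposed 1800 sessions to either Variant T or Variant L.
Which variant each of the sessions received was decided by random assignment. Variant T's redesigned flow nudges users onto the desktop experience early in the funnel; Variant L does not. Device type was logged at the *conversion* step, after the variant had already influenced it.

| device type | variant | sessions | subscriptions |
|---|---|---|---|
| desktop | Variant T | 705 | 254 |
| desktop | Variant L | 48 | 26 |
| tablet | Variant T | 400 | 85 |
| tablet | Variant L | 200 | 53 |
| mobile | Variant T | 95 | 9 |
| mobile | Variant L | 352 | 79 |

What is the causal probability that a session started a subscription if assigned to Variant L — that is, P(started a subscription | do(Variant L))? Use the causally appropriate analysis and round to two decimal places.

The distribution of device type is itself part of what the variant does — it is an intermediate outcome. Holding it fixed would remove that part of the effect; the total effect is the pooled difference.
So P(outcome | do(Variant L)) is just the pooled rate for Variant L: 158/600 = 0.263.

0.26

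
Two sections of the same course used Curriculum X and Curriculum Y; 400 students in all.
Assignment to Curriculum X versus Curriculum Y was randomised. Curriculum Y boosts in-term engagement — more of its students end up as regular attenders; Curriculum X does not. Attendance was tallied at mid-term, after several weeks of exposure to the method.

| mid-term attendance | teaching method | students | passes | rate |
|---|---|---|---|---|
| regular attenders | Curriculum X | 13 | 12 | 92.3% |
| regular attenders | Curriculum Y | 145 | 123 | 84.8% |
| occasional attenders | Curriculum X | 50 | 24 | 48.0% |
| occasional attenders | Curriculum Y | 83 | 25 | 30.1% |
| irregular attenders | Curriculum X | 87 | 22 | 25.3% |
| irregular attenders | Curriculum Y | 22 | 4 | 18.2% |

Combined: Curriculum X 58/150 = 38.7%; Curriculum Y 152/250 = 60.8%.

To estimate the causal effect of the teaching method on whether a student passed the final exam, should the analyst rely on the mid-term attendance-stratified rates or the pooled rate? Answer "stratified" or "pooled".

pooled

Curriculum X is higher inside every mid-term attendance stratum but Curriculum Y is higher in aggregate. Whether to stratify depends on how mid-term attendance relates to the teaching method.
Mid-term attendance is recorded after the teaching method and is itself shifted by it — it sits on the causal path from teaching method to outcome. Conditioning on a mediator would strip out part of the effect we want; the pooled comparison gives the total causal effect.
Pooled: Curriculum X 38.7% vs Curriculum Y 60.8%; Curriculum Y is higher overall.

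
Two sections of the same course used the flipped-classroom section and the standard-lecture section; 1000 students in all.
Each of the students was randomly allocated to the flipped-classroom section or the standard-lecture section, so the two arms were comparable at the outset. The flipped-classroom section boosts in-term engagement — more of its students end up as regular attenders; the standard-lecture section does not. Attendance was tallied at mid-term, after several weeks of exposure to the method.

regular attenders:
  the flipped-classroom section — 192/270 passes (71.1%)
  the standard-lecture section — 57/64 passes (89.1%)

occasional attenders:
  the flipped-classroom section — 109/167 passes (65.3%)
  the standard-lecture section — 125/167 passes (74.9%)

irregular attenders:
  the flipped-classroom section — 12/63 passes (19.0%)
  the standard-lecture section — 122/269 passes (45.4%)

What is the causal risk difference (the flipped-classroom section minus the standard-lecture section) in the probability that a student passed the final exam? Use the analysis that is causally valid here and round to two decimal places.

+0.02

The stratified and pooled comparisons disagree (the standard-lecture section wins within each mid-term attendance; the flipped-classroom section wins overall), so the answer turns on the causal role of mid-term attendance.
Mid-term attendance is recorded after the teaching method and is itself shifted by it — it sits on the causal path from teaching method to outcome. Conditioning on a mediator would strip out part of the effect we want; the pooled comparison gives the total causal effect.
The causal difference is the pooled difference: 0.626 − 0.608 = +0.018.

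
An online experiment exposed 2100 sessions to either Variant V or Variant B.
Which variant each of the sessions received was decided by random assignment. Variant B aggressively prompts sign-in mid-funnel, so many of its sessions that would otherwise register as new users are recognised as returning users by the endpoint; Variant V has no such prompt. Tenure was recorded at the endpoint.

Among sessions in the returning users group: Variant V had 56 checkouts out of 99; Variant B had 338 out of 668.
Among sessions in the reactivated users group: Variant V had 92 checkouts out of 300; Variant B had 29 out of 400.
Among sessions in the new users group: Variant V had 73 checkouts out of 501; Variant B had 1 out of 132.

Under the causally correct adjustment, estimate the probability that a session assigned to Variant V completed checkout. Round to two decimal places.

The distribution of user tenure is itself part of what the variant does — it is an intermediate outcome. Holding it fixed would remove that part of the effect; the total effect is the pooled difference.
So P(outcome | do(Variant V)) is just the pooled rate for Variant V: 221/900 = 0.246.

0.25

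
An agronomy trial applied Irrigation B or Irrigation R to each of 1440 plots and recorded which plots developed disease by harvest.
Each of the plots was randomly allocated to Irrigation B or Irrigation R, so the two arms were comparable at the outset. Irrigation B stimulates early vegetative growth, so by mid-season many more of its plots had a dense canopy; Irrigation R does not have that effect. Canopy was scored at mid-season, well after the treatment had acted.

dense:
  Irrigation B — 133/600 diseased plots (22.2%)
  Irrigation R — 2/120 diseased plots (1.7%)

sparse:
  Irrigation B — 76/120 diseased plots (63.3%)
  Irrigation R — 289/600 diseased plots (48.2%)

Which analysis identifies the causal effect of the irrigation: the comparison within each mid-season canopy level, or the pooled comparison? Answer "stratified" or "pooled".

pooled

Mid-season canopy is recorded after the irrigation and is itself shifted by it — it sits on the causal path from irrigation to outcome. Conditioning on a mediator would strip out part of the effect we want; the pooled comparison gives the total causal effect.
Pooled: Irrigation B 29.0% vs Irrigation R 40.4%; Irrigation B is lower overall.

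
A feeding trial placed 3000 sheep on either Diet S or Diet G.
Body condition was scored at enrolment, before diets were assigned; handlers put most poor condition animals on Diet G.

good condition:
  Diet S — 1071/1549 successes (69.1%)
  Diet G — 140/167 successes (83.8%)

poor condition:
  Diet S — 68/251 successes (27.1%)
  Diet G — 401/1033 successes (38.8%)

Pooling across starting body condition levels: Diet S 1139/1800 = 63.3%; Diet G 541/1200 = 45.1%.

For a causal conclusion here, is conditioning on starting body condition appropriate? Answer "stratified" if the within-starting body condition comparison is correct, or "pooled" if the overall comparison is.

stratified

The stratified and pooled comparisons disagree (Diet G wins within each starting body condition; Diet S wins overall), so the answer turns on the causal role of starting body condition.
Nothing the diet does changes starting body condition; the imbalance is an allocation artefact. With starting body condition also predicting the outcome, the pooled figure is confounded, and the within-stratum comparison is the causal one.
Within each level — good condition: 69.1% vs 83.8%; poor condition: 27.1% vs 38.8% — Diet G is higher every time.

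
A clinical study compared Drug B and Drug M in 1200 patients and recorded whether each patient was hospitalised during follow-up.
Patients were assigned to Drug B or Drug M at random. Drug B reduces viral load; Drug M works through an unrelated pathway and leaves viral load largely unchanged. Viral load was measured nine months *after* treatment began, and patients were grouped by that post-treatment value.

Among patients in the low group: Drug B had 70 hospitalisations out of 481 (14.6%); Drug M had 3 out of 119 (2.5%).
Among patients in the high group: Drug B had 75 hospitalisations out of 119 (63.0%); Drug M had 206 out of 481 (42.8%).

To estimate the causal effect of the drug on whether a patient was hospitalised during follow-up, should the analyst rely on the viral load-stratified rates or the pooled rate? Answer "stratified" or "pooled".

pooled

The distribution of viral load is itself part of what the drug does — it is an intermediate outcome. Holding it fixed would remove that part of the effect; the total effect is the pooled difference.
Pooled: Drug B 24.2% vs Drug M 34.8%; Drug B is lower overall.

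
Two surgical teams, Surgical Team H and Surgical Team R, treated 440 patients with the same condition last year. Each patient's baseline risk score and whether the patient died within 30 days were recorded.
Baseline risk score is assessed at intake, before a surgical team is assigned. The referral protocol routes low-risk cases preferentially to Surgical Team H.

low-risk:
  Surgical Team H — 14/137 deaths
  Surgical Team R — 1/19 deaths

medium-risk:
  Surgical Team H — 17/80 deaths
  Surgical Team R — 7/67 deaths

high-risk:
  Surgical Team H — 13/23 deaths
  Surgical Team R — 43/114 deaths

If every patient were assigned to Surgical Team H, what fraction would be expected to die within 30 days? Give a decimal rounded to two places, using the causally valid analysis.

Baseline risk score is set before the surgical team has any effect — it is not caused by the surgical team — and it independently drives the outcome. That makes it a confounder, so the causal comparison is within baseline risk score levels.
Standardising Surgical Team H to the population baseline risk score mix: 0.355·14/137 + 0.334·17/80 + 0.311·13/23 = 0.283.

0.28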